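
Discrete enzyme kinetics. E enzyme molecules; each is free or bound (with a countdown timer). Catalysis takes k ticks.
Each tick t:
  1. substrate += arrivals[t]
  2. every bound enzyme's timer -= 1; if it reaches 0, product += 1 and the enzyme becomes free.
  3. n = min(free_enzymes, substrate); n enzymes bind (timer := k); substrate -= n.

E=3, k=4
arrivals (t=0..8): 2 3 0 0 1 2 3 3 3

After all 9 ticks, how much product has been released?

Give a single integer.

Answer: 5

Derivation:
t=0: arr=2 -> substrate=0 bound=2 product=0
t=1: arr=3 -> substrate=2 bound=3 product=0
t=2: arr=0 -> substrate=2 bound=3 product=0
t=3: arr=0 -> substrate=2 bound=3 product=0
t=4: arr=1 -> substrate=1 bound=3 product=2
t=5: arr=2 -> substrate=2 bound=3 product=3
t=6: arr=3 -> substrate=5 bound=3 product=3
t=7: arr=3 -> substrate=8 bound=3 product=3
t=8: arr=3 -> substrate=9 bound=3 product=5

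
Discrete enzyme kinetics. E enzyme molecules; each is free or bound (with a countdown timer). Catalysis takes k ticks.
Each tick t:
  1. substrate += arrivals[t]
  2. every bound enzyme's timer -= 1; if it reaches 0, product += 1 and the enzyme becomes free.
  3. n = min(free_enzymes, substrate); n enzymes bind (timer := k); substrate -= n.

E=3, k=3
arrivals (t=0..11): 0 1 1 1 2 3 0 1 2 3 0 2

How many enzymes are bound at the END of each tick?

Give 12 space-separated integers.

t=0: arr=0 -> substrate=0 bound=0 product=0
t=1: arr=1 -> substrate=0 bound=1 product=0
t=2: arr=1 -> substrate=0 bound=2 product=0
t=3: arr=1 -> substrate=0 bound=3 product=0
t=4: arr=2 -> substrate=1 bound=3 product=1
t=5: arr=3 -> substrate=3 bound=3 product=2
t=6: arr=0 -> substrate=2 bound=3 product=3
t=7: arr=1 -> substrate=2 bound=3 product=4
t=8: arr=2 -> substrate=3 bound=3 product=5
t=9: arr=3 -> substrate=5 bound=3 product=6
t=10: arr=0 -> substrate=4 bound=3 product=7
t=11: arr=2 -> substrate=5 bound=3 product=8

Answer: 0 1 2 3 3 3 3 3 3 3 3 3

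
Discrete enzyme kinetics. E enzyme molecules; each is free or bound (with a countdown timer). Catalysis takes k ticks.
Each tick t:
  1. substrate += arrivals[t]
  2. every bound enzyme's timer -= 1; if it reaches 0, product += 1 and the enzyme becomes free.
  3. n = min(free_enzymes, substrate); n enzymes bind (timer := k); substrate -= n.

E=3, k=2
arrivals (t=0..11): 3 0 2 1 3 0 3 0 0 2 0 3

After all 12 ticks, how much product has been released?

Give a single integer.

t=0: arr=3 -> substrate=0 bound=3 product=0
t=1: arr=0 -> substrate=0 bound=3 product=0
t=2: arr=2 -> substrate=0 bound=2 product=3
t=3: arr=1 -> substrate=0 bound=3 product=3
t=4: arr=3 -> substrate=1 bound=3 product=5
t=5: arr=0 -> substrate=0 bound=3 product=6
t=6: arr=3 -> substrate=1 bound=3 product=8
t=7: arr=0 -> substrate=0 bound=3 product=9
t=8: arr=0 -> substrate=0 bound=1 product=11
t=9: arr=2 -> substrate=0 bound=2 product=12
t=10: arr=0 -> substrate=0 bound=2 product=12
t=11: arr=3 -> substrate=0 bound=3 product=14

Answer: 14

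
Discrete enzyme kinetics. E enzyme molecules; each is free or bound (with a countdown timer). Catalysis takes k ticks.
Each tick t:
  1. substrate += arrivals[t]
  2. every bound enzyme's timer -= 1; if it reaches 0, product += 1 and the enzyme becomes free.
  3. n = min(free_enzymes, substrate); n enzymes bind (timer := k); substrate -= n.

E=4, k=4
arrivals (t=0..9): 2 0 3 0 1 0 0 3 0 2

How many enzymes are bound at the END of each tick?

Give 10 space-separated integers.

Answer: 2 2 4 4 4 4 2 4 3 4

Derivation:
t=0: arr=2 -> substrate=0 bound=2 product=0
t=1: arr=0 -> substrate=0 bound=2 product=0
t=2: arr=3 -> substrate=1 bound=4 product=0
t=3: arr=0 -> substrate=1 bound=4 product=0
t=4: arr=1 -> substrate=0 bound=4 product=2
t=5: arr=0 -> substrate=0 bound=4 product=2
t=6: arr=0 -> substrate=0 bound=2 product=4
t=7: arr=3 -> substrate=1 bound=4 product=4
t=8: arr=0 -> substrate=0 bound=3 product=6
t=9: arr=2 -> substrate=1 bound=4 product=6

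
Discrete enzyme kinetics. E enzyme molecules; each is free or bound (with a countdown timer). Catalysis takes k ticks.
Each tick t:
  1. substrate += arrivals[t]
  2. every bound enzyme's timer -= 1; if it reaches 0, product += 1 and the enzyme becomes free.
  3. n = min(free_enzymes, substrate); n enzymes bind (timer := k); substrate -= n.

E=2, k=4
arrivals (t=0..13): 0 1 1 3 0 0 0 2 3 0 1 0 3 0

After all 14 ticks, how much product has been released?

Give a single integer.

Answer: 5

Derivation:
t=0: arr=0 -> substrate=0 bound=0 product=0
t=1: arr=1 -> substrate=0 bound=1 product=0
t=2: arr=1 -> substrate=0 bound=2 product=0
t=3: arr=3 -> substrate=3 bound=2 product=0
t=4: arr=0 -> substrate=3 bound=2 product=0
t=5: arr=0 -> substrate=2 bound=2 product=1
t=6: arr=0 -> substrate=1 bound=2 product=2
t=7: arr=2 -> substrate=3 bound=2 product=2
t=8: arr=3 -> substrate=6 bound=2 product=2
t=9: arr=0 -> substrate=5 bound=2 product=3
t=10: arr=1 -> substrate=5 bound=2 product=4
t=11: arr=0 -> substrate=5 bound=2 product=4
t=12: arr=3 -> substrate=8 bound=2 product=4
t=13: arr=0 -> substrate=7 bound=2 product=5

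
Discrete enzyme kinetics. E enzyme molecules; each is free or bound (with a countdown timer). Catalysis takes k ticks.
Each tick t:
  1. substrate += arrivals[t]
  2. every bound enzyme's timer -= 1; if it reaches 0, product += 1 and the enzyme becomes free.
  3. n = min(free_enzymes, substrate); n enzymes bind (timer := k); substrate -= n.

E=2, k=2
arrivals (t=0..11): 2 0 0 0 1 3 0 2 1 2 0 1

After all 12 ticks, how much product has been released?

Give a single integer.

t=0: arr=2 -> substrate=0 bound=2 product=0
t=1: arr=0 -> substrate=0 bound=2 product=0
t=2: arr=0 -> substrate=0 bound=0 product=2
t=3: arr=0 -> substrate=0 bound=0 product=2
t=4: arr=1 -> substrate=0 bound=1 product=2
t=5: arr=3 -> substrate=2 bound=2 product=2
t=6: arr=0 -> substrate=1 bound=2 product=3
t=7: arr=2 -> substrate=2 bound=2 product=4
t=8: arr=1 -> substrate=2 bound=2 product=5
t=9: arr=2 -> substrate=3 bound=2 product=6
t=10: arr=0 -> substrate=2 bound=2 product=7
t=11: arr=1 -> substrate=2 bound=2 product=8

Answer: 8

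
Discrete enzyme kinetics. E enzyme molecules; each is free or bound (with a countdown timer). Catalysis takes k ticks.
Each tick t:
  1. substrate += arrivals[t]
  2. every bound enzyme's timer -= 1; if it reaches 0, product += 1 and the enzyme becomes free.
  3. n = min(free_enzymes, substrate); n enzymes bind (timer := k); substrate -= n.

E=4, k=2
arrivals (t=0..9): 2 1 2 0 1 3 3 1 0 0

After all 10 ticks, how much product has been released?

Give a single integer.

Answer: 13

Derivation:
t=0: arr=2 -> substrate=0 bound=2 product=0
t=1: arr=1 -> substrate=0 bound=3 product=0
t=2: arr=2 -> substrate=0 bound=3 product=2
t=3: arr=0 -> substrate=0 bound=2 product=3
t=4: arr=1 -> substrate=0 bound=1 product=5
t=5: arr=3 -> substrate=0 bound=4 product=5
t=6: arr=3 -> substrate=2 bound=4 product=6
t=7: arr=1 -> substrate=0 bound=4 product=9
t=8: arr=0 -> substrate=0 bound=3 product=10
t=9: arr=0 -> substrate=0 bound=0 product=13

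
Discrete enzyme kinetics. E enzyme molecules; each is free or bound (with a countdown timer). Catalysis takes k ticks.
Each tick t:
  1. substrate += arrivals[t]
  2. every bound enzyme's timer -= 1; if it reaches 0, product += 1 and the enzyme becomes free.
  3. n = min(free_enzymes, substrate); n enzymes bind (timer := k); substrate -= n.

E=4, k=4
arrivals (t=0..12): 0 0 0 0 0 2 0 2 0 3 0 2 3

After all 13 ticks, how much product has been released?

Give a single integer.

Answer: 4

Derivation:
t=0: arr=0 -> substrate=0 bound=0 product=0
t=1: arr=0 -> substrate=0 bound=0 product=0
t=2: arr=0 -> substrate=0 bound=0 product=0
t=3: arr=0 -> substrate=0 bound=0 product=0
t=4: arr=0 -> substrate=0 bound=0 product=0
t=5: arr=2 -> substrate=0 bound=2 product=0
t=6: arr=0 -> substrate=0 bound=2 product=0
t=7: arr=2 -> substrate=0 bound=4 product=0
t=8: arr=0 -> substrate=0 bound=4 product=0
t=9: arr=3 -> substrate=1 bound=4 product=2
t=10: arr=0 -> substrate=1 bound=4 product=2
t=11: arr=2 -> substrate=1 bound=4 product=4
t=12: arr=3 -> substrate=4 bound=4 product=4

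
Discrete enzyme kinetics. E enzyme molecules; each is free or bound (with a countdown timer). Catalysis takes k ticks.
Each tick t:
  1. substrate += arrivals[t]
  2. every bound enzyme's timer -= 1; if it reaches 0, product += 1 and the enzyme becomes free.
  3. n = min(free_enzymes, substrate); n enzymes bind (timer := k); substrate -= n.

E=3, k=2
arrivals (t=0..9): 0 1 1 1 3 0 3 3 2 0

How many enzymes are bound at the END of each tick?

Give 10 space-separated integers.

Answer: 0 1 2 2 3 3 3 3 3 3

Derivation:
t=0: arr=0 -> substrate=0 bound=0 product=0
t=1: arr=1 -> substrate=0 bound=1 product=0
t=2: arr=1 -> substrate=0 bound=2 product=0
t=3: arr=1 -> substrate=0 bound=2 product=1
t=4: arr=3 -> substrate=1 bound=3 product=2
t=5: arr=0 -> substrate=0 bound=3 product=3
t=6: arr=3 -> substrate=1 bound=3 product=5
t=7: arr=3 -> substrate=3 bound=3 product=6
t=8: arr=2 -> substrate=3 bound=3 product=8
t=9: arr=0 -> substrate=2 bound=3 product=9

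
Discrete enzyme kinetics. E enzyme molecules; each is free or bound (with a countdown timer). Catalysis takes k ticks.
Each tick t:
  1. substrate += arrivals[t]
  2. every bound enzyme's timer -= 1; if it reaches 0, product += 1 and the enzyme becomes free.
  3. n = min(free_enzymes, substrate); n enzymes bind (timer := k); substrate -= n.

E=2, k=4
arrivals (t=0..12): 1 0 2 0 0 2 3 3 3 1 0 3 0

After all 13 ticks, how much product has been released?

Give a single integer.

t=0: arr=1 -> substrate=0 bound=1 product=0
t=1: arr=0 -> substrate=0 bound=1 product=0
t=2: arr=2 -> substrate=1 bound=2 product=0
t=3: arr=0 -> substrate=1 bound=2 product=0
t=4: arr=0 -> substrate=0 bound=2 product=1
t=5: arr=2 -> substrate=2 bound=2 product=1
t=6: arr=3 -> substrate=4 bound=2 product=2
t=7: arr=3 -> substrate=7 bound=2 product=2
t=8: arr=3 -> substrate=9 bound=2 product=3
t=9: arr=1 -> substrate=10 bound=2 product=3
t=10: arr=0 -> substrate=9 bound=2 product=4
t=11: arr=3 -> substrate=12 bound=2 product=4
t=12: arr=0 -> substrate=11 bound=2 product=5

Answer: 5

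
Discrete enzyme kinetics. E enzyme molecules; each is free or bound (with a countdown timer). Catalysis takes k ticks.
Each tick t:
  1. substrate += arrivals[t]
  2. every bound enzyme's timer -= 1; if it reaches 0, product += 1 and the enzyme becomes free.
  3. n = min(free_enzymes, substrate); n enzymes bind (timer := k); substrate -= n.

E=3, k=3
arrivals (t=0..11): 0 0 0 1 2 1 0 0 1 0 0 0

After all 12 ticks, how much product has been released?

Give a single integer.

t=0: arr=0 -> substrate=0 bound=0 product=0
t=1: arr=0 -> substrate=0 bound=0 product=0
t=2: arr=0 -> substrate=0 bound=0 product=0
t=3: arr=1 -> substrate=0 bound=1 product=0
t=4: arr=2 -> substrate=0 bound=3 product=0
t=5: arr=1 -> substrate=1 bound=3 product=0
t=6: arr=0 -> substrate=0 bound=3 product=1
t=7: arr=0 -> substrate=0 bound=1 product=3
t=8: arr=1 -> substrate=0 bound=2 product=3
t=9: arr=0 -> substrate=0 bound=1 product=4
t=10: arr=0 -> substrate=0 bound=1 product=4
t=11: arr=0 -> substrate=0 bound=0 product=5

Answer: 5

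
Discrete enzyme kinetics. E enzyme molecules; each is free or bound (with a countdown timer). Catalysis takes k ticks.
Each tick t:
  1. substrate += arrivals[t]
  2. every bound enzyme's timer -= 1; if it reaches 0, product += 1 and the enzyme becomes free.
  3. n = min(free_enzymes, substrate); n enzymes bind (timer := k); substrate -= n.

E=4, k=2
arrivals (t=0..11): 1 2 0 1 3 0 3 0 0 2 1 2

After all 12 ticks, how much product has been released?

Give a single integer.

t=0: arr=1 -> substrate=0 bound=1 product=0
t=1: arr=2 -> substrate=0 bound=3 product=0
t=2: arr=0 -> substrate=0 bound=2 product=1
t=3: arr=1 -> substrate=0 bound=1 product=3
t=4: arr=3 -> substrate=0 bound=4 product=3
t=5: arr=0 -> substrate=0 bound=3 product=4
t=6: arr=3 -> substrate=0 bound=3 product=7
t=7: arr=0 -> substrate=0 bound=3 product=7
t=8: arr=0 -> substrate=0 bound=0 product=10
t=9: arr=2 -> substrate=0 bound=2 product=10
t=10: arr=1 -> substrate=0 bound=3 product=10
t=11: arr=2 -> substrate=0 bound=3 product=12

Answer: 12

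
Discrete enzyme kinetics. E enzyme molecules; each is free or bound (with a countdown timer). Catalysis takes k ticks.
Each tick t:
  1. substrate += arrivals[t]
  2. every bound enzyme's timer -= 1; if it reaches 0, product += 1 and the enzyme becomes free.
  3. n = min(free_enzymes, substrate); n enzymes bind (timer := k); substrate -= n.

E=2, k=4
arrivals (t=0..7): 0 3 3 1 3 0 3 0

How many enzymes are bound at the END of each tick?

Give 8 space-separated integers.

Answer: 0 2 2 2 2 2 2 2

Derivation:
t=0: arr=0 -> substrate=0 bound=0 product=0
t=1: arr=3 -> substrate=1 bound=2 product=0
t=2: arr=3 -> substrate=4 bound=2 product=0
t=3: arr=1 -> substrate=5 bound=2 product=0
t=4: arr=3 -> substrate=8 bound=2 product=0
t=5: arr=0 -> substrate=6 bound=2 product=2
t=6: arr=3 -> substrate=9 bound=2 product=2
t=7: arr=0 -> substrate=9 bound=2 product=2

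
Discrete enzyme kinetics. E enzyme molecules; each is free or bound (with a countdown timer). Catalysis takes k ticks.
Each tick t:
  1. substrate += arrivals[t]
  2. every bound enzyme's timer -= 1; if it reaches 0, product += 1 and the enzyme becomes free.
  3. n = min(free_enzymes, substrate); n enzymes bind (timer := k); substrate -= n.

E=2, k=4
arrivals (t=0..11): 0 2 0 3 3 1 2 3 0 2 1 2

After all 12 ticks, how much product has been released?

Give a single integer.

t=0: arr=0 -> substrate=0 bound=0 product=0
t=1: arr=2 -> substrate=0 bound=2 product=0
t=2: arr=0 -> substrate=0 bound=2 product=0
t=3: arr=3 -> substrate=3 bound=2 product=0
t=4: arr=3 -> substrate=6 bound=2 product=0
t=5: arr=1 -> substrate=5 bound=2 product=2
t=6: arr=2 -> substrate=7 bound=2 product=2
t=7: arr=3 -> substrate=10 bound=2 product=2
t=8: arr=0 -> substrate=10 bound=2 product=2
t=9: arr=2 -> substrate=10 bound=2 product=4
t=10: arr=1 -> substrate=11 bound=2 product=4
t=11: arr=2 -> substrate=13 bound=2 product=4

Answer: 4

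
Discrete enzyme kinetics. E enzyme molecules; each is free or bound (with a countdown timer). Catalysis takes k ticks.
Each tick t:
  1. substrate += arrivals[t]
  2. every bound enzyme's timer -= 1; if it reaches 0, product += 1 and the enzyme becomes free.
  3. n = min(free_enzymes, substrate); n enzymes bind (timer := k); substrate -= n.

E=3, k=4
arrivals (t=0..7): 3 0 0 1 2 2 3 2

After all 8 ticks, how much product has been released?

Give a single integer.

t=0: arr=3 -> substrate=0 bound=3 product=0
t=1: arr=0 -> substrate=0 bound=3 product=0
t=2: arr=0 -> substrate=0 bound=3 product=0
t=3: arr=1 -> substrate=1 bound=3 product=0
t=4: arr=2 -> substrate=0 bound=3 product=3
t=5: arr=2 -> substrate=2 bound=3 product=3
t=6: arr=3 -> substrate=5 bound=3 product=3
t=7: arr=2 -> substrate=7 bound=3 product=3

Answer: 3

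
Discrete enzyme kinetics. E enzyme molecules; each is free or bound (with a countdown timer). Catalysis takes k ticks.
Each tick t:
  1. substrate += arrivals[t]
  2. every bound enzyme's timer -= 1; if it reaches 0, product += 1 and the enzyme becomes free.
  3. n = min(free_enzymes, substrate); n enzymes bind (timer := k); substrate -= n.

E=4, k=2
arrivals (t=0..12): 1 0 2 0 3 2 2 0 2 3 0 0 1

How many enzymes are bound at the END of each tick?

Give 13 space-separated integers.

t=0: arr=1 -> substrate=0 bound=1 product=0
t=1: arr=0 -> substrate=0 bound=1 product=0
t=2: arr=2 -> substrate=0 bound=2 product=1
t=3: arr=0 -> substrate=0 bound=2 product=1
t=4: arr=3 -> substrate=0 bound=3 product=3
t=5: arr=2 -> substrate=1 bound=4 product=3
t=6: arr=2 -> substrate=0 bound=4 product=6
t=7: arr=0 -> substrate=0 bound=3 product=7
t=8: arr=2 -> substrate=0 bound=2 product=10
t=9: arr=3 -> substrate=1 bound=4 product=10
t=10: arr=0 -> substrate=0 bound=3 product=12
t=11: arr=0 -> substrate=0 bound=1 product=14
t=12: arr=1 -> substrate=0 bound=1 product=15

Answer: 1 1 2 2 3 4 4 3 2 4 3 1 1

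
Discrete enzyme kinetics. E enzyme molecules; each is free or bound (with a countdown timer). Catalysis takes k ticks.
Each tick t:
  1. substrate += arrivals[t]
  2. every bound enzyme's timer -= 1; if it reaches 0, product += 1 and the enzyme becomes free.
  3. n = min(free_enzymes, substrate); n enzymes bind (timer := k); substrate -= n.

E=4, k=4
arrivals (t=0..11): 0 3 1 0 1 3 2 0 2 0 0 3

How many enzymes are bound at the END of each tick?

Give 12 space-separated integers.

t=0: arr=0 -> substrate=0 bound=0 product=0
t=1: arr=3 -> substrate=0 bound=3 product=0
t=2: arr=1 -> substrate=0 bound=4 product=0
t=3: arr=0 -> substrate=0 bound=4 product=0
t=4: arr=1 -> substrate=1 bound=4 product=0
t=5: arr=3 -> substrate=1 bound=4 product=3
t=6: arr=2 -> substrate=2 bound=4 product=4
t=7: arr=0 -> substrate=2 bound=4 product=4
t=8: arr=2 -> substrate=4 bound=4 product=4
t=9: arr=0 -> substrate=1 bound=4 product=7
t=10: arr=0 -> substrate=0 bound=4 product=8
t=11: arr=3 -> substrate=3 bound=4 product=8

Answer: 0 3 4 4 4 4 4 4 4 4 4 4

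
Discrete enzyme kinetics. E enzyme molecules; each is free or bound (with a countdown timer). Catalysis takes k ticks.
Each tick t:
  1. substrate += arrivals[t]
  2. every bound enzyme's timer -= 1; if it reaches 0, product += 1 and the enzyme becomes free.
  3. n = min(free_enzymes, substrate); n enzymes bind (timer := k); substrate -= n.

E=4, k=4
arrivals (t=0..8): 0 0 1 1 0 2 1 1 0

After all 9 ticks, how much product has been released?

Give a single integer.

t=0: arr=0 -> substrate=0 bound=0 product=0
t=1: arr=0 -> substrate=0 bound=0 product=0
t=2: arr=1 -> substrate=0 bound=1 product=0
t=3: arr=1 -> substrate=0 bound=2 product=0
t=4: arr=0 -> substrate=0 bound=2 product=0
t=5: arr=2 -> substrate=0 bound=4 product=0
t=6: arr=1 -> substrate=0 bound=4 product=1
t=7: arr=1 -> substrate=0 bound=4 product=2
t=8: arr=0 -> substrate=0 bound=4 product=2

Answer: 2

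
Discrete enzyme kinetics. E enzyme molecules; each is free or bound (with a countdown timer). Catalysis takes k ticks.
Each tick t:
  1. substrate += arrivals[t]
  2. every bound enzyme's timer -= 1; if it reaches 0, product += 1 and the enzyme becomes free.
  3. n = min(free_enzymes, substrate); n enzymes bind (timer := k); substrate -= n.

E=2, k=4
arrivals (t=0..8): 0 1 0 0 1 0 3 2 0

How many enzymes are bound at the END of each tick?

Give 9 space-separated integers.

t=0: arr=0 -> substrate=0 bound=0 product=0
t=1: arr=1 -> substrate=0 bound=1 product=0
t=2: arr=0 -> substrate=0 bound=1 product=0
t=3: arr=0 -> substrate=0 bound=1 product=0
t=4: arr=1 -> substrate=0 bound=2 product=0
t=5: arr=0 -> substrate=0 bound=1 product=1
t=6: arr=3 -> substrate=2 bound=2 product=1
t=7: arr=2 -> substrate=4 bound=2 product=1
t=8: arr=0 -> substrate=3 bound=2 product=2

Answer: 0 1 1 1 2 1 2 2 2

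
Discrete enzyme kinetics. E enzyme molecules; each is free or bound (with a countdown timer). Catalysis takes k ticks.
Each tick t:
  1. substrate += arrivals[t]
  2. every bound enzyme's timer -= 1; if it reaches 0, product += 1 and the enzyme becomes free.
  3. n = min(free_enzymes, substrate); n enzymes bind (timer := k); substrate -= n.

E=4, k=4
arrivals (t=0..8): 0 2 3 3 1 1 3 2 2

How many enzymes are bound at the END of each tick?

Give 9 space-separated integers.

t=0: arr=0 -> substrate=0 bound=0 product=0
t=1: arr=2 -> substrate=0 bound=2 product=0
t=2: arr=3 -> substrate=1 bound=4 product=0
t=3: arr=3 -> substrate=4 bound=4 product=0
t=4: arr=1 -> substrate=5 bound=4 product=0
t=5: arr=1 -> substrate=4 bound=4 product=2
t=6: arr=3 -> substrate=5 bound=4 product=4
t=7: arr=2 -> substrate=7 bound=4 product=4
t=8: arr=2 -> substrate=9 bound=4 product=4

Answer: 0 2 4 4 4 4 4 4 4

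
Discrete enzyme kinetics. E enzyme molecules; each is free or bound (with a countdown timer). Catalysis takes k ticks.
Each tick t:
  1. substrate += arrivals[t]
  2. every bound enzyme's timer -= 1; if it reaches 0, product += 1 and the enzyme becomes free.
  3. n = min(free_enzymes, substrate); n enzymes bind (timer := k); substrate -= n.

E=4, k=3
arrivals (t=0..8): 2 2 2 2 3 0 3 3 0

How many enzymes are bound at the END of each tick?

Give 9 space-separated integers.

Answer: 2 4 4 4 4 4 4 4 4

Derivation:
t=0: arr=2 -> substrate=0 bound=2 product=0
t=1: arr=2 -> substrate=0 bound=4 product=0
t=2: arr=2 -> substrate=2 bound=4 product=0
t=3: arr=2 -> substrate=2 bound=4 product=2
t=4: arr=3 -> substrate=3 bound=4 product=4
t=5: arr=0 -> substrate=3 bound=4 product=4
t=6: arr=3 -> substrate=4 bound=4 product=6
t=7: arr=3 -> substrate=5 bound=4 product=8
t=8: arr=0 -> substrate=5 bound=4 product=8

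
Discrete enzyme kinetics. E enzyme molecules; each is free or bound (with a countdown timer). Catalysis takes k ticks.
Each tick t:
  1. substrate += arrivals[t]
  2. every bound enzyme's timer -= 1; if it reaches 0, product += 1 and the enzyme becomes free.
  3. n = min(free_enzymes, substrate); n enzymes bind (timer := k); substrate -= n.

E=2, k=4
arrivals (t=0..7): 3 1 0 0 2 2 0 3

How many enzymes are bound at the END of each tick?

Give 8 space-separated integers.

Answer: 2 2 2 2 2 2 2 2

Derivation:
t=0: arr=3 -> substrate=1 bound=2 product=0
t=1: arr=1 -> substrate=2 bound=2 product=0
t=2: arr=0 -> substrate=2 bound=2 product=0
t=3: arr=0 -> substrate=2 bound=2 product=0
t=4: arr=2 -> substrate=2 bound=2 product=2
t=5: arr=2 -> substrate=4 bound=2 product=2
t=6: arr=0 -> substrate=4 bound=2 product=2
t=7: arr=3 -> substrate=7 bound=2 product=2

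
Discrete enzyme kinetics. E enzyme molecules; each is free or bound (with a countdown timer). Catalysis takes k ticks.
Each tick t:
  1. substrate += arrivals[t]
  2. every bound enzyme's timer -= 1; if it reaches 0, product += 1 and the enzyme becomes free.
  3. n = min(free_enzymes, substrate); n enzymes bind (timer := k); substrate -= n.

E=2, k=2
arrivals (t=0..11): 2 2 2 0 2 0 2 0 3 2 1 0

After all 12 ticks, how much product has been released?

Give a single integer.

t=0: arr=2 -> substrate=0 bound=2 product=0
t=1: arr=2 -> substrate=2 bound=2 product=0
t=2: arr=2 -> substrate=2 bound=2 product=2
t=3: arr=0 -> substrate=2 bound=2 product=2
t=4: arr=2 -> substrate=2 bound=2 product=4
t=5: arr=0 -> substrate=2 bound=2 product=4
t=6: arr=2 -> substrate=2 bound=2 product=6
t=7: arr=0 -> substrate=2 bound=2 product=6
t=8: arr=3 -> substrate=3 bound=2 product=8
t=9: arr=2 -> substrate=5 bound=2 product=8
t=10: arr=1 -> substrate=4 bound=2 product=10
t=11: arr=0 -> substrate=4 bound=2 product=10

Answer: 10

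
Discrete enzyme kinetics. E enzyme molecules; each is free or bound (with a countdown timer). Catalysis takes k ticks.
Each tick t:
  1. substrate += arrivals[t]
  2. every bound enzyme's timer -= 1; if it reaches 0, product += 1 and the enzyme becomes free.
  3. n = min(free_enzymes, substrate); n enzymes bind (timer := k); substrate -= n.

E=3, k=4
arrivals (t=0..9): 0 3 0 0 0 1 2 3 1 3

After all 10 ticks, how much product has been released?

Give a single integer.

Answer: 4

Derivation:
t=0: arr=0 -> substrate=0 bound=0 product=0
t=1: arr=3 -> substrate=0 bound=3 product=0
t=2: arr=0 -> substrate=0 bound=3 product=0
t=3: arr=0 -> substrate=0 bound=3 product=0
t=4: arr=0 -> substrate=0 bound=3 product=0
t=5: arr=1 -> substrate=0 bound=1 product=3
t=6: arr=2 -> substrate=0 bound=3 product=3
t=7: arr=3 -> substrate=3 bound=3 product=3
t=8: arr=1 -> substrate=4 bound=3 product=3
t=9: arr=3 -> substrate=6 bound=3 product=4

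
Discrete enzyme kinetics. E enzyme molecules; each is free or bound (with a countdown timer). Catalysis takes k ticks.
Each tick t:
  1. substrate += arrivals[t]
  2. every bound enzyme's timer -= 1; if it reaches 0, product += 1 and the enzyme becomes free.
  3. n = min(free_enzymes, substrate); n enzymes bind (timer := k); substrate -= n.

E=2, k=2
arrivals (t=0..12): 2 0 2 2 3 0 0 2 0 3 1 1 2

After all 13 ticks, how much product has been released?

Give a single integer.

t=0: arr=2 -> substrate=0 bound=2 product=0
t=1: arr=0 -> substrate=0 bound=2 product=0
t=2: arr=2 -> substrate=0 bound=2 product=2
t=3: arr=2 -> substrate=2 bound=2 product=2
t=4: arr=3 -> substrate=3 bound=2 product=4
t=5: arr=0 -> substrate=3 bound=2 product=4
t=6: arr=0 -> substrate=1 bound=2 product=6
t=7: arr=2 -> substrate=3 bound=2 product=6
t=8: arr=0 -> substrate=1 bound=2 product=8
t=9: arr=3 -> substrate=4 bound=2 product=8
t=10: arr=1 -> substrate=3 bound=2 product=10
t=11: arr=1 -> substrate=4 bound=2 product=10
t=12: arr=2 -> substrate=4 bound=2 product=12

Answer: 12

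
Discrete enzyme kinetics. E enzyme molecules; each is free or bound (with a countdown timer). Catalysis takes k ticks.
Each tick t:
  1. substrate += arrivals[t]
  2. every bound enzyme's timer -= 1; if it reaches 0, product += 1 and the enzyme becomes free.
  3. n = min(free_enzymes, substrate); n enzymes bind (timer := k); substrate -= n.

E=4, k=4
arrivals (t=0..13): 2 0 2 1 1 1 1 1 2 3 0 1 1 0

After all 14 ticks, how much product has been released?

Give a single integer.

t=0: arr=2 -> substrate=0 bound=2 product=0
t=1: arr=0 -> substrate=0 bound=2 product=0
t=2: arr=2 -> substrate=0 bound=4 product=0
t=3: arr=1 -> substrate=1 bound=4 product=0
t=4: arr=1 -> substrate=0 bound=4 product=2
t=5: arr=1 -> substrate=1 bound=4 product=2
t=6: arr=1 -> substrate=0 bound=4 product=4
t=7: arr=1 -> substrate=1 bound=4 product=4
t=8: arr=2 -> substrate=1 bound=4 product=6
t=9: arr=3 -> substrate=4 bound=4 product=6
t=10: arr=0 -> substrate=2 bound=4 product=8
t=11: arr=1 -> substrate=3 bound=4 product=8
t=12: arr=1 -> substrate=2 bound=4 product=10
t=13: arr=0 -> substrate=2 bound=4 product=10

Answer: 10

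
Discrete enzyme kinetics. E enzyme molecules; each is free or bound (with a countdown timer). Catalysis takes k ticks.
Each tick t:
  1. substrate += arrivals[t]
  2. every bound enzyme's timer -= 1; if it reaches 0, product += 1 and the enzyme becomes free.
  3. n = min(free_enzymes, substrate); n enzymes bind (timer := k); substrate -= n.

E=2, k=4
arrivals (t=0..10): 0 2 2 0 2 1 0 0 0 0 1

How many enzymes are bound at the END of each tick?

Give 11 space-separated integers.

t=0: arr=0 -> substrate=0 bound=0 product=0
t=1: arr=2 -> substrate=0 bound=2 product=0
t=2: arr=2 -> substrate=2 bound=2 product=0
t=3: arr=0 -> substrate=2 bound=2 product=0
t=4: arr=2 -> substrate=4 bound=2 product=0
t=5: arr=1 -> substrate=3 bound=2 product=2
t=6: arr=0 -> substrate=3 bound=2 product=2
t=7: arr=0 -> substrate=3 bound=2 product=2
t=8: arr=0 -> substrate=3 bound=2 product=2
t=9: arr=0 -> substrate=1 bound=2 product=4
t=10: arr=1 -> substrate=2 bound=2 product=4

Answer: 0 2 2 2 2 2 2 2 2 2 2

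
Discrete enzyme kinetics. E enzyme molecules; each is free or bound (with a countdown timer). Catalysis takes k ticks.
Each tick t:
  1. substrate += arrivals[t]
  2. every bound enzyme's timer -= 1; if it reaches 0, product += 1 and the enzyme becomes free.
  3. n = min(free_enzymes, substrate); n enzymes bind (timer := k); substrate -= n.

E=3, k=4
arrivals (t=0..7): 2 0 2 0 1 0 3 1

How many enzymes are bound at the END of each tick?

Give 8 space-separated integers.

Answer: 2 2 3 3 3 3 3 3

Derivation:
t=0: arr=2 -> substrate=0 bound=2 product=0
t=1: arr=0 -> substrate=0 bound=2 product=0
t=2: arr=2 -> substrate=1 bound=3 product=0
t=3: arr=0 -> substrate=1 bound=3 product=0
t=4: arr=1 -> substrate=0 bound=3 product=2
t=5: arr=0 -> substrate=0 bound=3 product=2
t=6: arr=3 -> substrate=2 bound=3 product=3
t=7: arr=1 -> substrate=3 bound=3 product=3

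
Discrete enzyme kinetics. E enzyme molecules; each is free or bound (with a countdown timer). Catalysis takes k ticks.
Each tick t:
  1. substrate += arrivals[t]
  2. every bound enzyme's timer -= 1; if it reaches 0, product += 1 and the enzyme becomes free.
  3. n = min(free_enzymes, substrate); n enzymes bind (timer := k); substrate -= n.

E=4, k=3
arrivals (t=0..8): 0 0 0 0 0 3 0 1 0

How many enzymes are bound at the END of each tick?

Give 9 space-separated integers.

t=0: arr=0 -> substrate=0 bound=0 product=0
t=1: arr=0 -> substrate=0 bound=0 product=0
t=2: arr=0 -> substrate=0 bound=0 product=0
t=3: arr=0 -> substrate=0 bound=0 product=0
t=4: arr=0 -> substrate=0 bound=0 product=0
t=5: arr=3 -> substrate=0 bound=3 product=0
t=6: arr=0 -> substrate=0 bound=3 product=0
t=7: arr=1 -> substrate=0 bound=4 product=0
t=8: arr=0 -> substrate=0 bound=1 product=3

Answer: 0 0 0 0 0 3 3 4 1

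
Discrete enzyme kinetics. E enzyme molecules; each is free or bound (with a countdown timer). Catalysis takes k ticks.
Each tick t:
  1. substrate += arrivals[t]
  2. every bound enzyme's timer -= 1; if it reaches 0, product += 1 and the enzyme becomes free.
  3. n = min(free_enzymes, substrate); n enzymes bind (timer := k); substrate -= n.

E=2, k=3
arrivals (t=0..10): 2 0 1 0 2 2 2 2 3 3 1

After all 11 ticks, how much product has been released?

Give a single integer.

Answer: 6

Derivation:
t=0: arr=2 -> substrate=0 bound=2 product=0
t=1: arr=0 -> substrate=0 bound=2 product=0
t=2: arr=1 -> substrate=1 bound=2 product=0
t=3: arr=0 -> substrate=0 bound=1 product=2
t=4: arr=2 -> substrate=1 bound=2 product=2
t=5: arr=2 -> substrate=3 bound=2 product=2
t=6: arr=2 -> substrate=4 bound=2 product=3
t=7: arr=2 -> substrate=5 bound=2 product=4
t=8: arr=3 -> substrate=8 bound=2 product=4
t=9: arr=3 -> substrate=10 bound=2 product=5
t=10: arr=1 -> substrate=10 bound=2 product=6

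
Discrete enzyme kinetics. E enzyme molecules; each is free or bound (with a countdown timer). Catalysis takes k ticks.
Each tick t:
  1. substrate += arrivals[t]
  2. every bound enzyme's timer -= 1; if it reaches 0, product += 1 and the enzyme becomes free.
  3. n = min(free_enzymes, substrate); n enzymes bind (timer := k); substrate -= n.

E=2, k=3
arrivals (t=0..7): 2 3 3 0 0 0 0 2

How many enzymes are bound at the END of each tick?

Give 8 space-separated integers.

t=0: arr=2 -> substrate=0 bound=2 product=0
t=1: arr=3 -> substrate=3 bound=2 product=0
t=2: arr=3 -> substrate=6 bound=2 product=0
t=3: arr=0 -> substrate=4 bound=2 product=2
t=4: arr=0 -> substrate=4 bound=2 product=2
t=5: arr=0 -> substrate=4 bound=2 product=2
t=6: arr=0 -> substrate=2 bound=2 product=4
t=7: arr=2 -> substrate=4 bound=2 product=4

Answer: 2 2 2 2 2 2 2 2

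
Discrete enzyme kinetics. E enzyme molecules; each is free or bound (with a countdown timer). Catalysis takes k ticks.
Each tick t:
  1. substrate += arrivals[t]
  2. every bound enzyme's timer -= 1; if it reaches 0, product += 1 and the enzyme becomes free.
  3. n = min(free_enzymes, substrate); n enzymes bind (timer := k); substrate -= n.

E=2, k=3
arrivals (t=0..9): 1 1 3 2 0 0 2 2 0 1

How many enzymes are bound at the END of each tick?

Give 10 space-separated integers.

Answer: 1 2 2 2 2 2 2 2 2 2

Derivation:
t=0: arr=1 -> substrate=0 bound=1 product=0
t=1: arr=1 -> substrate=0 bound=2 product=0
t=2: arr=3 -> substrate=3 bound=2 product=0
t=3: arr=2 -> substrate=4 bound=2 product=1
t=4: arr=0 -> substrate=3 bound=2 product=2
t=5: arr=0 -> substrate=3 bound=2 product=2
t=6: arr=2 -> substrate=4 bound=2 product=3
t=7: arr=2 -> substrate=5 bound=2 product=4
t=8: arr=0 -> substrate=5 bound=2 product=4
t=9: arr=1 -> substrate=5 bound=2 product=5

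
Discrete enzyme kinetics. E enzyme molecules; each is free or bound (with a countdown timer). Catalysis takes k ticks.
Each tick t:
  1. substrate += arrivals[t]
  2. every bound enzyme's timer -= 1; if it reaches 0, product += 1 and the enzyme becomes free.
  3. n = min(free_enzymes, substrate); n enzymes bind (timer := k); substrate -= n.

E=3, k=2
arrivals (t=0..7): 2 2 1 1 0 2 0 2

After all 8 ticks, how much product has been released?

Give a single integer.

Answer: 8

Derivation:
t=0: arr=2 -> substrate=0 bound=2 product=0
t=1: arr=2 -> substrate=1 bound=3 product=0
t=2: arr=1 -> substrate=0 bound=3 product=2
t=3: arr=1 -> substrate=0 bound=3 product=3
t=4: arr=0 -> substrate=0 bound=1 product=5
t=5: arr=2 -> substrate=0 bound=2 product=6
t=6: arr=0 -> substrate=0 bound=2 product=6
t=7: arr=2 -> substrate=0 bound=2 product=8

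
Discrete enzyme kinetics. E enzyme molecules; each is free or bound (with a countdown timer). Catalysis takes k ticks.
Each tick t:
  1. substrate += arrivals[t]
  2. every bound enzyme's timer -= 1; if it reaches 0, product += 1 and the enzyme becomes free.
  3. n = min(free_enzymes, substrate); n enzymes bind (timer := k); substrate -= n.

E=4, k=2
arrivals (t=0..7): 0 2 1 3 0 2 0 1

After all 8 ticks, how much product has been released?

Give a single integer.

Answer: 8

Derivation:
t=0: arr=0 -> substrate=0 bound=0 product=0
t=1: arr=2 -> substrate=0 bound=2 product=0
t=2: arr=1 -> substrate=0 bound=3 product=0
t=3: arr=3 -> substrate=0 bound=4 product=2
t=4: arr=0 -> substrate=0 bound=3 product=3
t=5: arr=2 -> substrate=0 bound=2 product=6
t=6: arr=0 -> substrate=0 bound=2 product=6
t=7: arr=1 -> substrate=0 bound=1 product=8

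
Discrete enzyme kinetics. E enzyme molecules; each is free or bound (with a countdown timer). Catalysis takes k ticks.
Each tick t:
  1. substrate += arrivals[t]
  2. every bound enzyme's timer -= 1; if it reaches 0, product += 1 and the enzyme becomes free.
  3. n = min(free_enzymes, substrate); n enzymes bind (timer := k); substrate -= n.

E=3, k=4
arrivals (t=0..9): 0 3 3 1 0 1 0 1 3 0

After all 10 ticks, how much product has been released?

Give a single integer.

t=0: arr=0 -> substrate=0 bound=0 product=0
t=1: arr=3 -> substrate=0 bound=3 product=0
t=2: arr=3 -> substrate=3 bound=3 product=0
t=3: arr=1 -> substrate=4 bound=3 product=0
t=4: arr=0 -> substrate=4 bound=3 product=0
t=5: arr=1 -> substrate=2 bound=3 product=3
t=6: arr=0 -> substrate=2 bound=3 product=3
t=7: arr=1 -> substrate=3 bound=3 product=3
t=8: arr=3 -> substrate=6 bound=3 product=3
t=9: arr=0 -> substrate=3 bound=3 product=6

Answer: 6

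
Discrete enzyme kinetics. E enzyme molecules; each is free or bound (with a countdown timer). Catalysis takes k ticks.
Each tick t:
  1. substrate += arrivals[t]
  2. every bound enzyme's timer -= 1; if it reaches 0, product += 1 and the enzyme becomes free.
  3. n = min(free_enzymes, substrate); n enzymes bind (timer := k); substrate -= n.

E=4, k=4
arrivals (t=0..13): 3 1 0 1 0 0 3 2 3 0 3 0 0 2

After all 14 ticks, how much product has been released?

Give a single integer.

t=0: arr=3 -> substrate=0 bound=3 product=0
t=1: arr=1 -> substrate=0 bound=4 product=0
t=2: arr=0 -> substrate=0 bound=4 product=0
t=3: arr=1 -> substrate=1 bound=4 product=0
t=4: arr=0 -> substrate=0 bound=2 product=3
t=5: arr=0 -> substrate=0 bound=1 product=4
t=6: arr=3 -> substrate=0 bound=4 product=4
t=7: arr=2 -> substrate=2 bound=4 product=4
t=8: arr=3 -> substrate=4 bound=4 product=5
t=9: arr=0 -> substrate=4 bound=4 product=5
t=10: arr=3 -> substrate=4 bound=4 product=8
t=11: arr=0 -> substrate=4 bound=4 product=8
t=12: arr=0 -> substrate=3 bound=4 product=9
t=13: arr=2 -> substrate=5 bound=4 product=9

Answer: 9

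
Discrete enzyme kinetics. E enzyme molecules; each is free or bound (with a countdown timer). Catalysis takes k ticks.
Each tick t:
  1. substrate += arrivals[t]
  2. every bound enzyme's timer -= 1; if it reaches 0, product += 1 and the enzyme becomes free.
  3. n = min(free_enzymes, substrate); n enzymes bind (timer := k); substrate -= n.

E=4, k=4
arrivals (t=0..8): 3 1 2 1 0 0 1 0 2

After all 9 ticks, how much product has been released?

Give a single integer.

Answer: 7

Derivation:
t=0: arr=3 -> substrate=0 bound=3 product=0
t=1: arr=1 -> substrate=0 bound=4 product=0
t=2: arr=2 -> substrate=2 bound=4 product=0
t=3: arr=1 -> substrate=3 bound=4 product=0
t=4: arr=0 -> substrate=0 bound=4 product=3
t=5: arr=0 -> substrate=0 bound=3 product=4
t=6: arr=1 -> substrate=0 bound=4 product=4
t=7: arr=0 -> substrate=0 bound=4 product=4
t=8: arr=2 -> substrate=0 bound=3 product=7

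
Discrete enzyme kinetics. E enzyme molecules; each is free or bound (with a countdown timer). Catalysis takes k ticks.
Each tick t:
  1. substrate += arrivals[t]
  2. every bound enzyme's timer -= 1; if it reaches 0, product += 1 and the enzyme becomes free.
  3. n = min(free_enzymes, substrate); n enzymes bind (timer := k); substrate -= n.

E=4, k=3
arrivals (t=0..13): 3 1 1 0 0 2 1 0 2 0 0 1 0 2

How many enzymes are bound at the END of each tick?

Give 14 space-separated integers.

t=0: arr=3 -> substrate=0 bound=3 product=0
t=1: arr=1 -> substrate=0 bound=4 product=0
t=2: arr=1 -> substrate=1 bound=4 product=0
t=3: arr=0 -> substrate=0 bound=2 product=3
t=4: arr=0 -> substrate=0 bound=1 product=4
t=5: arr=2 -> substrate=0 bound=3 product=4
t=6: arr=1 -> substrate=0 bound=3 product=5
t=7: arr=0 -> substrate=0 bound=3 product=5
t=8: arr=2 -> substrate=0 bound=3 product=7
t=9: arr=0 -> substrate=0 bound=2 product=8
t=10: arr=0 -> substrate=0 bound=2 product=8
t=11: arr=1 -> substrate=0 bound=1 product=10
t=12: arr=0 -> substrate=0 bound=1 product=10
t=13: arr=2 -> substrate=0 bound=3 product=10

Answer: 3 4 4 2 1 3 3 3 3 2 2 1 1 3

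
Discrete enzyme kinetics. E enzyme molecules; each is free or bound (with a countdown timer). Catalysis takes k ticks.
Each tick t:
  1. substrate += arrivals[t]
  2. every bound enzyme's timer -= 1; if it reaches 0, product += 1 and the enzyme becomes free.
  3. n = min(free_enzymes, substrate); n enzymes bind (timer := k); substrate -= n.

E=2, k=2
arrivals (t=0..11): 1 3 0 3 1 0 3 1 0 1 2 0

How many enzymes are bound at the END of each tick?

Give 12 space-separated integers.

Answer: 1 2 2 2 2 2 2 2 2 2 2 2

Derivation:
t=0: arr=1 -> substrate=0 bound=1 product=0
t=1: arr=3 -> substrate=2 bound=2 product=0
t=2: arr=0 -> substrate=1 bound=2 product=1
t=3: arr=3 -> substrate=3 bound=2 product=2
t=4: arr=1 -> substrate=3 bound=2 product=3
t=5: arr=0 -> substrate=2 bound=2 product=4
t=6: arr=3 -> substrate=4 bound=2 product=5
t=7: arr=1 -> substrate=4 bound=2 product=6
t=8: arr=0 -> substrate=3 bound=2 product=7
t=9: arr=1 -> substrate=3 bound=2 product=8
t=10: arr=2 -> substrate=4 bound=2 product=9
t=11: arr=0 -> substrate=3 bound=2 product=10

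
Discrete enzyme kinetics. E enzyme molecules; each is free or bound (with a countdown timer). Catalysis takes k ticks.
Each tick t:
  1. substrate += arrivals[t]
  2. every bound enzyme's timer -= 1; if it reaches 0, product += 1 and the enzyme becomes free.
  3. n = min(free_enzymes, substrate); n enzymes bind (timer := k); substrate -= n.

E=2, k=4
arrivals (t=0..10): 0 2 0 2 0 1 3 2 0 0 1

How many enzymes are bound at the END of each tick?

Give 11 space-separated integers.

Answer: 0 2 2 2 2 2 2 2 2 2 2

Derivation:
t=0: arr=0 -> substrate=0 bound=0 product=0
t=1: arr=2 -> substrate=0 bound=2 product=0
t=2: arr=0 -> substrate=0 bound=2 product=0
t=3: arr=2 -> substrate=2 bound=2 product=0
t=4: arr=0 -> substrate=2 bound=2 product=0
t=5: arr=1 -> substrate=1 bound=2 product=2
t=6: arr=3 -> substrate=4 bound=2 product=2
t=7: arr=2 -> substrate=6 bound=2 product=2
t=8: arr=0 -> substrate=6 bound=2 product=2
t=9: arr=0 -> substrate=4 bound=2 product=4
t=10: arr=1 -> substrate=5 bound=2 product=4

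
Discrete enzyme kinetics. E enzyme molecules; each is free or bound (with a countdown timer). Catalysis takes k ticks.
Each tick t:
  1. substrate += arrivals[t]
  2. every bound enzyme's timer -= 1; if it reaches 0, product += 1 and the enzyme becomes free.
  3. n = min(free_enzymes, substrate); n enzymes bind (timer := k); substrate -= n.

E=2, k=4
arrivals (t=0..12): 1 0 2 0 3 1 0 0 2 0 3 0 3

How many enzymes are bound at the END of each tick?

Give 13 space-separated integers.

t=0: arr=1 -> substrate=0 bound=1 product=0
t=1: arr=0 -> substrate=0 bound=1 product=0
t=2: arr=2 -> substrate=1 bound=2 product=0
t=3: arr=0 -> substrate=1 bound=2 product=0
t=4: arr=3 -> substrate=3 bound=2 product=1
t=5: arr=1 -> substrate=4 bound=2 product=1
t=6: arr=0 -> substrate=3 bound=2 product=2
t=7: arr=0 -> substrate=3 bound=2 product=2
t=8: arr=2 -> substrate=4 bound=2 product=3
t=9: arr=0 -> substrate=4 bound=2 product=3
t=10: arr=3 -> substrate=6 bound=2 product=4
t=11: arr=0 -> substrate=6 bound=2 product=4
t=12: arr=3 -> substrate=8 bound=2 product=5

Answer: 1 1 2 2 2 2 2 2 2 2 2 2 2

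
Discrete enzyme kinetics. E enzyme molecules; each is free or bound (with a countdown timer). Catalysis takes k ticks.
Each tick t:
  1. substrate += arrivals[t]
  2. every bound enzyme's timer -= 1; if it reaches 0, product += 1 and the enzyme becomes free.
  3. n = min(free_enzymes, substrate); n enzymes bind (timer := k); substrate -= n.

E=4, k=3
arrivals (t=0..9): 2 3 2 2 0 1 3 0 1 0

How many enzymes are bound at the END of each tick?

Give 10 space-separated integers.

Answer: 2 4 4 4 4 4 4 4 4 4

Derivation:
t=0: arr=2 -> substrate=0 bound=2 product=0
t=1: arr=3 -> substrate=1 bound=4 product=0
t=2: arr=2 -> substrate=3 bound=4 product=0
t=3: arr=2 -> substrate=3 bound=4 product=2
t=4: arr=0 -> substrate=1 bound=4 product=4
t=5: arr=1 -> substrate=2 bound=4 product=4
t=6: arr=3 -> substrate=3 bound=4 product=6
t=7: arr=0 -> substrate=1 bound=4 product=8
t=8: arr=1 -> substrate=2 bound=4 product=8
t=9: arr=0 -> substrate=0 bound=4 product=10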